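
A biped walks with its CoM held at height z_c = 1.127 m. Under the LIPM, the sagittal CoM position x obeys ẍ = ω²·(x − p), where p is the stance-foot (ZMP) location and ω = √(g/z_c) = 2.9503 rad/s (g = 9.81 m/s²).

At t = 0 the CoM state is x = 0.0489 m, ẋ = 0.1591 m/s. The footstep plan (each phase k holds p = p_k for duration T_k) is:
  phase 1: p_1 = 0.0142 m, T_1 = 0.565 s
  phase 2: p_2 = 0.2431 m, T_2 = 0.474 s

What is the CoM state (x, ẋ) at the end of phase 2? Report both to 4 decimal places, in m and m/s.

phase 1: p=0.0142, T=0.565, ωT=1.666919, cosh=2.742328, sinh=2.553500; start (x,ẋ)=(0.048900, 0.159100) → end (x,ẋ)=(0.247061, 0.697720)
phase 2: p=0.2431, T=0.474, ωT=1.398442, cosh=2.147935, sinh=1.900953; start (x,ẋ)=(0.247061, 0.697720) → end (x,ẋ)=(0.701166, 1.520870)

x = 0.7012, ẋ = 1.5209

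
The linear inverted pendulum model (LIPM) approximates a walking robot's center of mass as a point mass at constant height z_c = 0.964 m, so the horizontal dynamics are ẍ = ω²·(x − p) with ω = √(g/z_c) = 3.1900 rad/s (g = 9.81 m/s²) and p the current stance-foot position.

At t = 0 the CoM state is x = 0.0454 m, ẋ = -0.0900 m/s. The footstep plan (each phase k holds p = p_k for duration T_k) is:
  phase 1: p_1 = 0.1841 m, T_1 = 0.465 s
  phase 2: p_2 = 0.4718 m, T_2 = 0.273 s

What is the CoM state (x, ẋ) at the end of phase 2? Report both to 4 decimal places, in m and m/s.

x = -0.8161, ẋ = -3.6908

phase 1: p=0.1841, T=0.465, ωT=1.483350, cosh=2.317282, sinh=2.090405; start (x,ẋ)=(0.045400, -0.090000) → end (x,ẋ)=(-0.196284, -1.133461)
phase 2: p=0.4718, T=0.273, ωT=0.870870, cosh=1.403788, sinh=0.985201; start (x,ẋ)=(-0.196284, -1.133461) → end (x,ẋ)=(-0.816107, -3.690787)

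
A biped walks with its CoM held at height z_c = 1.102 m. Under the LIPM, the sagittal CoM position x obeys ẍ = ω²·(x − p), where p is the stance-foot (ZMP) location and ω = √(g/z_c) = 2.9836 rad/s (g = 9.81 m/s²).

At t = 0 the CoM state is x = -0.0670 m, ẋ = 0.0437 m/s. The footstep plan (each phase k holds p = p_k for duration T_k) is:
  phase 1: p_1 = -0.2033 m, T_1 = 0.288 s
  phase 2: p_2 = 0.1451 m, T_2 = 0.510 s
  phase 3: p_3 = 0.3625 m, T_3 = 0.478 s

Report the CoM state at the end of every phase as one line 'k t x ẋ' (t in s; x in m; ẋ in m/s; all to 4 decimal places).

phase 1: p=-0.2033, T=0.288, ωT=0.859277, cosh=1.392460, sinh=0.968992; start (x,ẋ)=(-0.067000, 0.043700) → end (x,ẋ)=(0.000685, 0.454905)
phase 2: p=0.1451, T=0.510, ωT=1.521636, cosh=2.399033, sinh=2.180679; start (x,ẋ)=(0.000685, 0.454905) → end (x,ẋ)=(0.131128, 0.151729)
phase 3: p=0.3625, T=0.478, ωT=1.426161, cosh=2.201458, sinh=1.961229; start (x,ẋ)=(0.131128, 0.151729) → end (x,ẋ)=(-0.047118, -1.019851)

1 0.2880 0.0007 0.4549
2 0.7980 0.1311 0.1517
3 1.2760 -0.0471 -1.0199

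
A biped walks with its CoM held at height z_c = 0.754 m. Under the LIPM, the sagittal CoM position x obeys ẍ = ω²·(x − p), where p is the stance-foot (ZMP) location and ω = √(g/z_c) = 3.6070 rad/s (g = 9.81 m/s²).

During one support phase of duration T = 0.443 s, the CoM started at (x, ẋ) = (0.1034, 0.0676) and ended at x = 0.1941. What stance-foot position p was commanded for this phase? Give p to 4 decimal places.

ωT = 3.6070·0.443 = 1.597901; cosh(ωT) = 2.572484, sinh(ωT) = 2.370163
x(T) = p + (x₀−p)·cosh(ωT) + (ẋ₀/ω)·sinh(ωT) ⇒ p·(1 − cosh) = x(T) − x₀·cosh − (ẋ₀/ω)·sinh
numerator   = 0.1941 − (0.1034)·2.572484 − (0.0676/3.6070)·2.370163 = -0.116315
denominator = 1 − 2.572484 = -1.572484
p = -0.116315 / -1.572484 = 0.0740

p = 0.0740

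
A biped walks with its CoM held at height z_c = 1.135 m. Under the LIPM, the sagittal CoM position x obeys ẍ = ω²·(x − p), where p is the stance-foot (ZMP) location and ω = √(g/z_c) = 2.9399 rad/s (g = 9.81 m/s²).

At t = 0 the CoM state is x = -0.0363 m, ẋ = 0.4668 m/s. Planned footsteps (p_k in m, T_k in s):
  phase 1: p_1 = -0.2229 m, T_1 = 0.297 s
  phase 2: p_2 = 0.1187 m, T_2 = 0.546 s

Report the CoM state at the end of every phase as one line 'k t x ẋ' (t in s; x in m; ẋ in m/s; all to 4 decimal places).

phase 1: p=-0.2229, T=0.297, ωT=0.873150, cosh=1.406038, sinh=0.988404; start (x,ẋ)=(-0.036300, 0.466800) → end (x,ẋ)=(0.196406, 1.198563)
phase 2: p=0.1187, T=0.546, ωT=1.605185, cosh=2.589817, sinh=2.388965; start (x,ẋ)=(0.196406, 1.198563) → end (x,ẋ)=(1.293898, 3.649815)

1 0.2970 0.1964 1.1986
2 0.8430 1.2939 3.6498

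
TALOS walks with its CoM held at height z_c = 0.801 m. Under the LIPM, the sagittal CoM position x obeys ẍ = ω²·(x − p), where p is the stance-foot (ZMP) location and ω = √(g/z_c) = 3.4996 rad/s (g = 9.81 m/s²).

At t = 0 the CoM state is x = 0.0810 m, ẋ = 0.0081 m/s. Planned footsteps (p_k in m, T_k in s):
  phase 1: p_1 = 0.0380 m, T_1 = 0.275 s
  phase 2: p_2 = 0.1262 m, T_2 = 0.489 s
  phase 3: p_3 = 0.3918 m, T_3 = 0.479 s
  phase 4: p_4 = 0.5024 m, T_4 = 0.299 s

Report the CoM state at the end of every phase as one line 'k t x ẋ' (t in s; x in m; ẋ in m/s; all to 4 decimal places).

phase 1: p=0.0380, T=0.275, ωT=0.962390, cosh=1.499962, sinh=1.117984; start (x,ẋ)=(0.081000, 0.008100) → end (x,ẋ)=(0.105086, 0.180387)
phase 2: p=0.1262, T=0.489, ωT=1.711304, cosh=2.858404, sinh=2.677774; start (x,ẋ)=(0.105086, 0.180387) → end (x,ẋ)=(0.203874, 0.317757)
phase 3: p=0.3918, T=0.479, ωT=1.676308, cosh=2.766424, sinh=2.579361; start (x,ẋ)=(0.203874, 0.317757) → end (x,ẋ)=(0.106117, -0.817311)
phase 4: p=0.5024, T=0.299, ωT=1.046380, cosh=1.599266, sinh=1.248060; start (x,ẋ)=(0.106117, -0.817311) → end (x,ẋ)=(-0.422839, -3.037948)

1 0.2750 0.1051 0.1804
2 0.7640 0.2039 0.3178
3 1.2430 0.1061 -0.8173
4 1.5420 -0.4228 -3.0379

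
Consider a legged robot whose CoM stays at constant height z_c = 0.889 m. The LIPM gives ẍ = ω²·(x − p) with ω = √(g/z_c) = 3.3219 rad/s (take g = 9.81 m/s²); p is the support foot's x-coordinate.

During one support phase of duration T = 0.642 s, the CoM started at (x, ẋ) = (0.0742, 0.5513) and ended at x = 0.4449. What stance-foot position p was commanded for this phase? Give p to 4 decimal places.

ωT = 3.3219·0.642 = 2.132660; cosh(ωT) = 4.277900, sinh(ωT) = 4.159378
x(T) = p + (x₀−p)·cosh(ωT) + (ẋ₀/ω)·sinh(ωT) ⇒ p·(1 − cosh) = x(T) − x₀·cosh − (ẋ₀/ω)·sinh
numerator   = 0.4449 − (0.0742)·4.277900 − (0.5513/3.3219)·4.159378 = -0.562807
denominator = 1 − 4.277900 = -3.277900
p = -0.562807 / -3.277900 = 0.1717

p = 0.1717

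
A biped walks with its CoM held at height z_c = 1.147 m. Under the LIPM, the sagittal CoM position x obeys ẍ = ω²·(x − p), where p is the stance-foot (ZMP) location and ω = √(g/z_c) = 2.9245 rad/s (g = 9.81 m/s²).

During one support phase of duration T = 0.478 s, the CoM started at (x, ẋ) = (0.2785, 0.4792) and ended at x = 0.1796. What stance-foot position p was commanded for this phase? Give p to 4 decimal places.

p = 0.6361

ωT = 2.9245·0.478 = 1.397911; cosh(ωT) = 2.146925, sinh(ωT) = 1.899812
x(T) = p + (x₀−p)·cosh(ωT) + (ẋ₀/ω)·sinh(ωT) ⇒ p·(1 − cosh) = x(T) − x₀·cosh − (ẋ₀/ω)·sinh
numerator   = 0.1796 − (0.2785)·2.146925 − (0.4792/2.9245)·1.899812 = -0.729616
denominator = 1 − 2.146925 = -1.146925
p = -0.729616 / -1.146925 = 0.6361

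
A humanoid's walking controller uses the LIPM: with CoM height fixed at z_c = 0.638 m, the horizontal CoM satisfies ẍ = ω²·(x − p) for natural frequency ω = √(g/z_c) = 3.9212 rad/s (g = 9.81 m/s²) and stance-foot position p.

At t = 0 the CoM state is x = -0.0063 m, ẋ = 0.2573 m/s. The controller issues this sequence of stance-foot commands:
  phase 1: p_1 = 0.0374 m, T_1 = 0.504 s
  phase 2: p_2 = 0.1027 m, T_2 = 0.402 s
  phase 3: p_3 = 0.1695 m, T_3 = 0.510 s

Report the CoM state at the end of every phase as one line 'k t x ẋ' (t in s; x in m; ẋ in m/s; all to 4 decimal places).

1 0.5040 0.1089 0.3398
2 0.9060 0.3190 0.9132
3 1.4160 1.5762 5.5603

phase 1: p=0.0374, T=0.504, ωT=1.976285, cosh=3.677234, sinh=3.538651; start (x,ẋ)=(-0.006300, 0.257300) → end (x,ẋ)=(0.108903, 0.339782)
phase 2: p=0.1027, T=0.402, ωT=1.576322, cosh=2.521934, sinh=2.315200; start (x,ẋ)=(0.108903, 0.339782) → end (x,ẋ)=(0.318961, 0.913219)
phase 3: p=0.1695, T=0.510, ωT=1.999812, cosh=3.761514, sinh=3.626153; start (x,ẋ)=(0.318961, 0.913219) → end (x,ẋ)=(1.576205, 5.560254)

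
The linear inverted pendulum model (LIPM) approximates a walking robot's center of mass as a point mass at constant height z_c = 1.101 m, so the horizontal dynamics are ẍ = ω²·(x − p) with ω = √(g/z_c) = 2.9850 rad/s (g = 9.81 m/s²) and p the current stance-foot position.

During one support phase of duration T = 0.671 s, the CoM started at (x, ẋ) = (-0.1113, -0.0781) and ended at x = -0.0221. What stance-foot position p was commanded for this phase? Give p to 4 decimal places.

ωT = 2.9850·0.671 = 2.002935; cosh(ωT) = 3.772857, sinh(ωT) = 3.637918
x(T) = p + (x₀−p)·cosh(ωT) + (ẋ₀/ω)·sinh(ωT) ⇒ p·(1 − cosh) = x(T) − x₀·cosh − (ẋ₀/ω)·sinh
numerator   = -0.0221 − (-0.1113)·3.772857 − (-0.0781/2.9850)·3.637918 = 0.493002
denominator = 1 − 3.772857 = -2.772857
p = 0.493002 / -2.772857 = -0.1778

p = -0.1778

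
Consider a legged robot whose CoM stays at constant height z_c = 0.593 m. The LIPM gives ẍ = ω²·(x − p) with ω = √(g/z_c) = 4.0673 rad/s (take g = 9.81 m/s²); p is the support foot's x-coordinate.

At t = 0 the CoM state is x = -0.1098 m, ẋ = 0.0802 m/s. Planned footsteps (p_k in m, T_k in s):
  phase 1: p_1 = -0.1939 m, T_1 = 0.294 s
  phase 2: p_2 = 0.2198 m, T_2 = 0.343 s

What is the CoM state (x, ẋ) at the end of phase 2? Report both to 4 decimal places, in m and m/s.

phase 1: p=-0.1939, T=0.294, ωT=1.195786, cosh=1.804311, sinh=1.501845; start (x,ẋ)=(-0.109800, 0.080200) → end (x,ẋ)=(-0.012544, 0.658427)
phase 2: p=0.2198, T=0.343, ωT=1.395084, cosh=2.141563, sinh=1.893750; start (x,ẋ)=(-0.012544, 0.658427) → end (x,ẋ)=(0.028787, -0.379554)

x = 0.0288, ẋ = -0.3796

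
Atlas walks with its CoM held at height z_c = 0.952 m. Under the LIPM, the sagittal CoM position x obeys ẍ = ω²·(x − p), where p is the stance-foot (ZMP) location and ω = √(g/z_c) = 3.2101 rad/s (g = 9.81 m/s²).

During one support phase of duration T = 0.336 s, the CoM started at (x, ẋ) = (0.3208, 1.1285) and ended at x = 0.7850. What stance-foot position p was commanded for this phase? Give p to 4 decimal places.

ωT = 3.2101·0.336 = 1.078594; cosh(ωT) = 1.640307, sinh(ωT) = 1.300234
x(T) = p + (x₀−p)·cosh(ωT) + (ẋ₀/ω)·sinh(ωT) ⇒ p·(1 − cosh) = x(T) − x₀·cosh − (ẋ₀/ω)·sinh
numerator   = 0.7850 − (0.3208)·1.640307 − (1.1285/3.2101)·1.300234 = -0.198303
denominator = 1 − 1.640307 = -0.640307
p = -0.198303 / -0.640307 = 0.3097

p = 0.3097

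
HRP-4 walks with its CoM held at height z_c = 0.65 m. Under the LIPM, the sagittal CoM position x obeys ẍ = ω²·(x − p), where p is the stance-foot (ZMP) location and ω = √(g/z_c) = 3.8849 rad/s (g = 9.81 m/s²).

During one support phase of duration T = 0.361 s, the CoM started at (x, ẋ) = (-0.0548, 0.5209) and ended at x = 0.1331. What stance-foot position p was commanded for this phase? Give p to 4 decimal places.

p = 0.0042

ωT = 3.8849·0.361 = 1.402449; cosh(ωT) = 2.155568, sinh(ωT) = 1.909575
x(T) = p + (x₀−p)·cosh(ωT) + (ẋ₀/ω)·sinh(ωT) ⇒ p·(1 − cosh) = x(T) − x₀·cosh − (ẋ₀/ω)·sinh
numerator   = 0.1331 − (-0.0548)·2.155568 − (0.5209/3.8849)·1.909575 = -0.004817
denominator = 1 − 2.155568 = -1.155568
p = -0.004817 / -1.155568 = 0.0042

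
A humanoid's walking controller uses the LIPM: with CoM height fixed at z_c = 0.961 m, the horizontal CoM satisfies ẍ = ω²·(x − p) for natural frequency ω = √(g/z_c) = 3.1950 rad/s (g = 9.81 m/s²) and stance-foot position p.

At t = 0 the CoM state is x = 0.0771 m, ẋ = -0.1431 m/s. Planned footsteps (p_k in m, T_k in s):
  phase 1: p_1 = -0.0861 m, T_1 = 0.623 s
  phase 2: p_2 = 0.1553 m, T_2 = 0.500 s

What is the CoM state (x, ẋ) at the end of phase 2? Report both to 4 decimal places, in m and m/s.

phase 1: p=-0.0861, T=0.623, ωT=1.990485, cosh=3.727856, sinh=3.591227; start (x,ẋ)=(0.077100, -0.143100) → end (x,ẋ)=(0.361440, 1.339096)
phase 2: p=0.1553, T=0.500, ωT=1.597500, cosh=2.571534, sinh=2.369132; start (x,ẋ)=(0.361440, 1.339096) → end (x,ẋ)=(1.678351, 5.003877)

x = 1.6784, ẋ = 5.0039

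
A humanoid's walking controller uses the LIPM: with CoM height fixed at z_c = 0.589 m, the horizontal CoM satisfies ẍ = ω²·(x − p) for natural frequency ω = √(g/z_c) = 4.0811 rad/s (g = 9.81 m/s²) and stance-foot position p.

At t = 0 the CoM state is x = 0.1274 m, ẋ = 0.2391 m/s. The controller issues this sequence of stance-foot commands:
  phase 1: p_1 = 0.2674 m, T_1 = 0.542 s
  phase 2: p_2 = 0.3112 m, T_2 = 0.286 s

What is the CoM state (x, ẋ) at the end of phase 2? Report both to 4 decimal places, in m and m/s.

x = -0.9639, ẋ = -5.1207

phase 1: p=0.2674, T=0.542, ωT=2.211956, cosh=4.621526, sinh=4.512040; start (x,ẋ)=(0.127400, 0.239100) → end (x,ẋ)=(-0.115266, -1.472965)
phase 2: p=0.3112, T=0.286, ωT=1.167195, cosh=1.762103, sinh=1.450864; start (x,ẋ)=(-0.115266, -1.472965) → end (x,ẋ)=(-0.963928, -5.120673)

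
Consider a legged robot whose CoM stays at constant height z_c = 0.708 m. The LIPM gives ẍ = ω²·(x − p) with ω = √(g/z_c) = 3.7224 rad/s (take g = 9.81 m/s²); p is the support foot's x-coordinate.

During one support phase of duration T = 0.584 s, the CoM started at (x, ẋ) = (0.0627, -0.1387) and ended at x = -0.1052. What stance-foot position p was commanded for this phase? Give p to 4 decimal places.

ωT = 3.7224·0.584 = 2.173882; cosh(ωT) = 4.453041, sinh(ωT) = 4.339305
x(T) = p + (x₀−p)·cosh(ωT) + (ẋ₀/ω)·sinh(ωT) ⇒ p·(1 − cosh) = x(T) − x₀·cosh − (ẋ₀/ω)·sinh
numerator   = -0.1052 − (0.0627)·4.453041 − (-0.1387/3.7224)·4.339305 = -0.222719
denominator = 1 − 4.453041 = -3.453041
p = -0.222719 / -3.453041 = 0.0645

p = 0.0645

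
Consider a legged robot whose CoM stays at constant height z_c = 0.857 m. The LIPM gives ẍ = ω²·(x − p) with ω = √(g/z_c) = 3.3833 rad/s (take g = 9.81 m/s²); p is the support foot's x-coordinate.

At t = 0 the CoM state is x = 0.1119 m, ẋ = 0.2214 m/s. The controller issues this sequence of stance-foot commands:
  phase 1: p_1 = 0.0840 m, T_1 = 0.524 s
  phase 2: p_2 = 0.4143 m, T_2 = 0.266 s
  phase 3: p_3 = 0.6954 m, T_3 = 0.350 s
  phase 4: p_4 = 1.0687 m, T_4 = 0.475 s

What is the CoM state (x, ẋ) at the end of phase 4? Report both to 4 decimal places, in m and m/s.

x = 2.1913, ẋ = 4.1380

phase 1: p=0.0840, T=0.524, ωT=1.772849, cosh=3.028726, sinh=2.858878; start (x,ẋ)=(0.111900, 0.221400) → end (x,ẋ)=(0.355584, 0.940421)
phase 2: p=0.4143, T=0.266, ωT=0.899958, cosh=1.433043, sinh=1.026456; start (x,ẋ)=(0.355584, 0.940421) → end (x,ẋ)=(0.615471, 1.143754)
phase 3: p=0.6954, T=0.350, ωT=1.184155, cosh=1.786964, sinh=1.480960; start (x,ẋ)=(0.615471, 1.143754) → end (x,ẋ)=(1.053220, 1.643359)
phase 4: p=1.0687, T=0.475, ωT=1.607068, cosh=2.594318, sinh=2.393844; start (x,ẋ)=(1.053220, 1.643359) → end (x,ẋ)=(2.191294, 4.138024)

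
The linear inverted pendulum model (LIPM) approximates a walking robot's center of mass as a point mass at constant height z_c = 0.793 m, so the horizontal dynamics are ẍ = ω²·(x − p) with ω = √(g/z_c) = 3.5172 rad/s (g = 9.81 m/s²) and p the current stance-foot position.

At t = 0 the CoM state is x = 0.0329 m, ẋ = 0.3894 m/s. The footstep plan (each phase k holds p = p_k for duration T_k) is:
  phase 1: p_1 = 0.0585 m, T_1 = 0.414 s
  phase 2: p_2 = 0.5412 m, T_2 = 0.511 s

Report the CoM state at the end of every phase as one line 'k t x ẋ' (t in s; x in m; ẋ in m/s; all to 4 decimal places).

phase 1: p=0.0585, T=0.414, ωT=1.456121, cosh=2.261214, sinh=2.028075; start (x,ẋ)=(0.032900, 0.389400) → end (x,ẋ)=(0.225147, 0.697908)
phase 2: p=0.5412, T=0.511, ωT=1.797289, cosh=3.099509, sinh=2.933761; start (x,ẋ)=(0.225147, 0.697908) → end (x,ẋ)=(0.143730, -1.098057)

1 0.4140 0.2251 0.6979
2 0.9250 0.1437 -1.0981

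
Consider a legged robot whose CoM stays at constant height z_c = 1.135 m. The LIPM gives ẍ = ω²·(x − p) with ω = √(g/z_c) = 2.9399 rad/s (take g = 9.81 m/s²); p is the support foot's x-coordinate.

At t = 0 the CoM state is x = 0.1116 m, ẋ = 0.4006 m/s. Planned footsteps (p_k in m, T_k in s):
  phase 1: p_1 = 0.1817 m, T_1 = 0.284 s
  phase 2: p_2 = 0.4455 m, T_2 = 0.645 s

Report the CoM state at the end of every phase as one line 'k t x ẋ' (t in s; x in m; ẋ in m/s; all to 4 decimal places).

phase 1: p=0.1817, T=0.284, ωT=0.834932, cosh=1.369280, sinh=0.935376; start (x,ẋ)=(0.111600, 0.400600) → end (x,ẋ)=(0.213171, 0.355765)
phase 2: p=0.4455, T=0.645, ωT=1.896236, cosh=3.405453, sinh=3.255320; start (x,ẋ)=(0.213171, 0.355765) → end (x,ẋ)=(0.048248, -1.011924)

1 0.2840 0.2132 0.3558
2 0.9290 0.0482 -1.0119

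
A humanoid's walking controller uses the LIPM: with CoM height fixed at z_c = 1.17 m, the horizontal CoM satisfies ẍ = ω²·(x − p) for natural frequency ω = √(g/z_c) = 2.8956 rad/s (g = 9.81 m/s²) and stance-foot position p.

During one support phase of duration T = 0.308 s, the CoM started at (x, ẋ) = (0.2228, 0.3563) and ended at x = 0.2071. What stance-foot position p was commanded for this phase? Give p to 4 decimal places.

p = 0.5538

ωT = 2.8956·0.308 = 0.891845; cosh(ωT) = 1.424762, sinh(ωT) = 1.014864
x(T) = p + (x₀−p)·cosh(ωT) + (ẋ₀/ω)·sinh(ωT) ⇒ p·(1 − cosh) = x(T) − x₀·cosh − (ẋ₀/ω)·sinh
numerator   = 0.2071 − (0.2228)·1.424762 − (0.3563/2.8956)·1.014864 = -0.235215
denominator = 1 − 1.424762 = -0.424762
p = -0.235215 / -0.424762 = 0.5538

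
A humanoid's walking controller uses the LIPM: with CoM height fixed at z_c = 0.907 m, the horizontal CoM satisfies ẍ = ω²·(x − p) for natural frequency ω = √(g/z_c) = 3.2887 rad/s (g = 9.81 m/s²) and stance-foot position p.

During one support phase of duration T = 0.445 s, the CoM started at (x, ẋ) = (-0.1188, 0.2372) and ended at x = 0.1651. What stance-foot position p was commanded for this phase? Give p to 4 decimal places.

p = -0.2257

ωT = 3.2887·0.445 = 1.463472; cosh(ωT) = 2.276183, sinh(ωT) = 2.044751
x(T) = p + (x₀−p)·cosh(ωT) + (ẋ₀/ω)·sinh(ωT) ⇒ p·(1 − cosh) = x(T) − x₀·cosh − (ẋ₀/ω)·sinh
numerator   = 0.1651 − (-0.1188)·2.276183 − (0.2372/3.2887)·2.044751 = 0.288031
denominator = 1 − 2.276183 = -1.276183
p = 0.288031 / -1.276183 = -0.2257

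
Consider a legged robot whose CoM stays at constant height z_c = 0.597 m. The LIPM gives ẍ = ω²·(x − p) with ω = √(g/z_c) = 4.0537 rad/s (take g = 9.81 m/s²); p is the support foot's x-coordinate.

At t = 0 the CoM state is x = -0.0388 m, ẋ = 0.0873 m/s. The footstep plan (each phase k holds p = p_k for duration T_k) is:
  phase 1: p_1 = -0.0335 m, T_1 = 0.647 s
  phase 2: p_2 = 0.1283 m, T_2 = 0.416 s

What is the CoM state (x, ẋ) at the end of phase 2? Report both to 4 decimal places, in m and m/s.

x = 0.2801, ẋ = 0.7381

phase 1: p=-0.0335, T=0.647, ωT=2.622744, cosh=6.923034, sinh=6.850431; start (x,ẋ)=(-0.038800, 0.087300) → end (x,ẋ)=(0.077338, 0.457202)
phase 2: p=0.1283, T=0.416, ωT=1.686339, cosh=2.792437, sinh=2.607241; start (x,ẋ)=(0.077338, 0.457202) → end (x,ẋ)=(0.280053, 0.738092)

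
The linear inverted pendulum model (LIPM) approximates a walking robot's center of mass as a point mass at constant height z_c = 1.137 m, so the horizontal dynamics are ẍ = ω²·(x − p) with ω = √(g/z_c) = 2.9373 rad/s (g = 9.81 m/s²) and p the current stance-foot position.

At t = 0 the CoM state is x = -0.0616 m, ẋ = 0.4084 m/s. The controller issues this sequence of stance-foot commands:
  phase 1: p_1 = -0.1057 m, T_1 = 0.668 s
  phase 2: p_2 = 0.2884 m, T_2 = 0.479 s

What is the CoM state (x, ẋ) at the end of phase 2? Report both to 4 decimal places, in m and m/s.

phase 1: p=-0.1057, T=0.668, ωT=1.962116, cosh=3.627464, sinh=3.486904; start (x,ẋ)=(-0.061600, 0.408400) → end (x,ẋ)=(0.539088, 1.933132)
phase 2: p=0.2884, T=0.479, ωT=1.406967, cosh=2.164217, sinh=1.919332; start (x,ẋ)=(0.539088, 1.933132) → end (x,ẋ)=(2.094117, 5.597009)

x = 2.0941, ẋ = 5.5970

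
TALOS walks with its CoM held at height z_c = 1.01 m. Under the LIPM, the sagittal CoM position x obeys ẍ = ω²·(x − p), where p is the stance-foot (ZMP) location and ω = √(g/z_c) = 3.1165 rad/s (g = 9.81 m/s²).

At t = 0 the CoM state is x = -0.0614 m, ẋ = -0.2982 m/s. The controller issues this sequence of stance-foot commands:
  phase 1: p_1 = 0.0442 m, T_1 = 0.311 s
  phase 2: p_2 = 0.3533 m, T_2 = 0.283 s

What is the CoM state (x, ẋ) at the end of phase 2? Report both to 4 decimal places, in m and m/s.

phase 1: p=0.0442, T=0.311, ωT=0.969231, cosh=1.507646, sinh=1.128272; start (x,ẋ)=(-0.061400, -0.298200) → end (x,ẋ)=(-0.222965, -0.820897)
phase 2: p=0.3533, T=0.283, ωT=0.881969, cosh=1.414810, sinh=1.000843; start (x,ẋ)=(-0.222965, -0.820897) → end (x,ẋ)=(-0.725631, -2.958858)

x = -0.7256, ẋ = -2.9589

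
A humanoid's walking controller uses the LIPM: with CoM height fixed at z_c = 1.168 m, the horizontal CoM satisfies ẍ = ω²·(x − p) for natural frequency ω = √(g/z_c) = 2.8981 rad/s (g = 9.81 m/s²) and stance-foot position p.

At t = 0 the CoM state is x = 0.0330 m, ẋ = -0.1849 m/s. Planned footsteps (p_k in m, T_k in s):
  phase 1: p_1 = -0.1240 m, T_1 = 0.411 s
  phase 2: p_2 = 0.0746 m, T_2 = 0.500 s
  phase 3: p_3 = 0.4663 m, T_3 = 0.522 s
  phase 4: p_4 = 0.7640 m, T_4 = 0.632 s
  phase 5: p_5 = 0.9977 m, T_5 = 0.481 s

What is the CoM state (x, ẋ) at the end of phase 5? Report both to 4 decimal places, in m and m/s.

x = 0.6679, ẋ = -0.7429

phase 1: p=-0.1240, T=0.411, ωT=1.191119, cosh=1.797321, sinh=1.493440; start (x,ẋ)=(0.033000, -0.184900) → end (x,ẋ)=(0.062897, 0.347193)
phase 2: p=0.0746, T=0.500, ωT=1.449050, cosh=2.246930, sinh=2.012137; start (x,ẋ)=(0.062897, 0.347193) → end (x,ẋ)=(0.289359, 0.711876)
phase 3: p=0.4663, T=0.522, ωT=1.512808, cosh=2.379876, sinh=2.159585; start (x,ẋ)=(0.289359, 0.711876) → end (x,ẋ)=(0.575674, 0.586760)
phase 4: p=0.7640, T=0.632, ωT=1.831599, cosh=3.202011, sinh=3.041853; start (x,ẋ)=(0.575674, 0.586760) → end (x,ẋ)=(0.776844, 0.218609)
phase 5: p=0.9977, T=0.481, ωT=1.393986, cosh=2.139485, sinh=1.891401; start (x,ẋ)=(0.776844, 0.218609) → end (x,ẋ)=(0.667853, -0.742906)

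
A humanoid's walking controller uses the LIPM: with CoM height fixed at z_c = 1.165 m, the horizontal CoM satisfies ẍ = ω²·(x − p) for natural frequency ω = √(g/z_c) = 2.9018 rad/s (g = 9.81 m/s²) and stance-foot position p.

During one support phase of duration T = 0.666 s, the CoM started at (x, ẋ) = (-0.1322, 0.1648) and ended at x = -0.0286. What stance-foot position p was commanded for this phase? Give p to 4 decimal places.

ωT = 2.9018·0.666 = 1.932599; cosh(ωT) = 3.526105, sinh(ωT) = 3.381333
x(T) = p + (x₀−p)·cosh(ωT) + (ẋ₀/ω)·sinh(ωT) ⇒ p·(1 − cosh) = x(T) − x₀·cosh − (ẋ₀/ω)·sinh
numerator   = -0.0286 − (-0.1322)·3.526105 − (0.1648/2.9018)·3.381333 = 0.245517
denominator = 1 − 3.526105 = -2.526105
p = 0.245517 / -2.526105 = -0.0972

p = -0.0972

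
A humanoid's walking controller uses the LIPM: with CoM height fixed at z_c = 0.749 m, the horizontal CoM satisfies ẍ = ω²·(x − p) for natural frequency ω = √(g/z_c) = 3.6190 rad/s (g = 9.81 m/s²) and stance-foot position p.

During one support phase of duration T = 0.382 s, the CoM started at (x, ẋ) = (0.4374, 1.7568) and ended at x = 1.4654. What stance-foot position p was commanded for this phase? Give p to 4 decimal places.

p = 0.3285

ωT = 3.6190·0.382 = 1.382458; cosh(ωT) = 2.117822, sinh(ωT) = 1.866862
x(T) = p + (x₀−p)·cosh(ωT) + (ẋ₀/ω)·sinh(ωT) ⇒ p·(1 − cosh) = x(T) − x₀·cosh − (ẋ₀/ω)·sinh
numerator   = 1.4654 − (0.4374)·2.117822 − (1.7568/3.6190)·1.866862 = -0.367181
denominator = 1 − 2.117822 = -1.117822
p = -0.367181 / -1.117822 = 0.3285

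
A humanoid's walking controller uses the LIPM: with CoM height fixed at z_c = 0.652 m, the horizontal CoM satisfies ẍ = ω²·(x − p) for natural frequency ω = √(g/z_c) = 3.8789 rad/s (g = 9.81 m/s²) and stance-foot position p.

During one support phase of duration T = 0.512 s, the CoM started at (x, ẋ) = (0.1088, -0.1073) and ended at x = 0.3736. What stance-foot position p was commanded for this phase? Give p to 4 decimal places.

p = -0.0253

ωT = 3.8789·0.512 = 1.985997; cosh(ωT) = 3.711775, sinh(ωT) = 3.574532
x(T) = p + (x₀−p)·cosh(ωT) + (ẋ₀/ω)·sinh(ωT) ⇒ p·(1 − cosh) = x(T) − x₀·cosh − (ẋ₀/ω)·sinh
numerator   = 0.3736 − (0.1088)·3.711775 − (-0.1073/3.8789)·3.574532 = 0.068639
denominator = 1 − 3.711775 = -2.711775
p = 0.068639 / -2.711775 = -0.0253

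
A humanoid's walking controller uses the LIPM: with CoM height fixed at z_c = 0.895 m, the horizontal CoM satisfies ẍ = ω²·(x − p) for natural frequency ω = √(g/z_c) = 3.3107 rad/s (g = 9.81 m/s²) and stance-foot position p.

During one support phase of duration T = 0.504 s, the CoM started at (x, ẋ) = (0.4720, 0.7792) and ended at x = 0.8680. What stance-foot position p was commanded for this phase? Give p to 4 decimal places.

ωT = 3.3107·0.504 = 1.668593; cosh(ωT) = 2.746605, sinh(ωT) = 2.558093
x(T) = p + (x₀−p)·cosh(ωT) + (ẋ₀/ω)·sinh(ωT) ⇒ p·(1 − cosh) = x(T) − x₀·cosh − (ẋ₀/ω)·sinh
numerator   = 0.8680 − (0.4720)·2.746605 − (0.7792/3.3107)·2.558093 = -1.030465
denominator = 1 − 2.746605 = -1.746605
p = -1.030465 / -1.746605 = 0.5900

p = 0.5900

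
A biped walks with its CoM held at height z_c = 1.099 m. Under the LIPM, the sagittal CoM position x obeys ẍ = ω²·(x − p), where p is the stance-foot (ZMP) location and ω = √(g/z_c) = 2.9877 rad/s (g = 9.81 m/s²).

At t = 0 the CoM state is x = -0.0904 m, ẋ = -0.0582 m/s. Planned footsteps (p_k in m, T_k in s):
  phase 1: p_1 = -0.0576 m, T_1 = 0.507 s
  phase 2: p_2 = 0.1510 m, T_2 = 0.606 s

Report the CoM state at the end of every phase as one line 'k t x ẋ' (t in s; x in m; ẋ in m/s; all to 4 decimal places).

1 0.5070 -0.1780 -0.3508
2 1.1130 -1.2309 -4.0252

phase 1: p=-0.0576, T=0.507, ωT=1.514764, cosh=2.384104, sinh=2.164244; start (x,ẋ)=(-0.090400, -0.058200) → end (x,ẋ)=(-0.177958, -0.350843)
phase 2: p=0.1510, T=0.606, ωT=1.810546, cosh=3.138675, sinh=2.975111; start (x,ẋ)=(-0.177958, -0.350843) → end (x,ẋ)=(-1.230857, -4.025202)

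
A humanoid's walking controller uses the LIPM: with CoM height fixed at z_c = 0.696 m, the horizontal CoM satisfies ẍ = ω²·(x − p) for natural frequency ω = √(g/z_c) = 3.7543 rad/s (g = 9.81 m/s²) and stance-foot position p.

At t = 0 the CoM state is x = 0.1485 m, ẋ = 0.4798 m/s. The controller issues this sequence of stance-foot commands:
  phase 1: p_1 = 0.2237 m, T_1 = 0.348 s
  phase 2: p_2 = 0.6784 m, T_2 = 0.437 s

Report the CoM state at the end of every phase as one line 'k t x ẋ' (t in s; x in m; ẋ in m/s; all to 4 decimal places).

1 0.3480 0.2933 0.4678
2 0.7850 -0.0427 -2.3364

phase 1: p=0.2237, T=0.348, ωT=1.306496, cosh=1.981989, sinh=1.711222; start (x,ẋ)=(0.148500, 0.479800) → end (x,ẋ)=(0.293349, 0.467840)
phase 2: p=0.6784, T=0.437, ωT=1.640629, cosh=2.676136, sinh=2.482278; start (x,ẋ)=(0.293349, 0.467840) → end (x,ẋ)=(-0.042721, -2.336370)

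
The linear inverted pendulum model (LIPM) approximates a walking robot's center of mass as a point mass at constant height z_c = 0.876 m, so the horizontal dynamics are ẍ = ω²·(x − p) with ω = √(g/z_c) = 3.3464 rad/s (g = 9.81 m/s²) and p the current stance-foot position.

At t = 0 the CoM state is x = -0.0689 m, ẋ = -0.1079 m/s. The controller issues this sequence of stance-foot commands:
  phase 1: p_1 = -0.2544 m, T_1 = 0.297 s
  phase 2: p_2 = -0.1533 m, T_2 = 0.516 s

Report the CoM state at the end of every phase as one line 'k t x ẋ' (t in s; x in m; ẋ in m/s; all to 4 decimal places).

phase 1: p=-0.2544, T=0.297, ωT=0.993881, cosh=1.535918, sinh=1.165781; start (x,ẋ)=(-0.068900, -0.107900) → end (x,ẋ)=(-0.007076, 0.557941)
phase 2: p=-0.1533, T=0.516, ωT=1.726742, cosh=2.900086, sinh=2.722223; start (x,ẋ)=(-0.007076, 0.557941) → end (x,ẋ)=(0.724635, 2.950125)

1 0.2970 -0.0071 0.5579
2 0.8130 0.7246 2.9501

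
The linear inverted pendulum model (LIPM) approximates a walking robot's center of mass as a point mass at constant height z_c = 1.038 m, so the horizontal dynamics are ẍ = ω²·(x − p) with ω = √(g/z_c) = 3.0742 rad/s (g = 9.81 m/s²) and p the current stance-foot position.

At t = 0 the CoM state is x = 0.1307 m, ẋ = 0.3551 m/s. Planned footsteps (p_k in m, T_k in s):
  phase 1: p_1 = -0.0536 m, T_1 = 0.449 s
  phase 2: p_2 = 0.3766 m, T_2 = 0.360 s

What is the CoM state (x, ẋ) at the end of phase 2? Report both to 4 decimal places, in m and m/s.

phase 1: p=-0.0536, T=0.449, ωT=1.380316, cosh=2.113828, sinh=1.862329; start (x,ẋ)=(0.130700, 0.355100) → end (x,ẋ)=(0.551096, 1.805770)
phase 2: p=0.3766, T=0.360, ωT=1.106712, cosh=1.677521, sinh=1.346877; start (x,ẋ)=(0.551096, 1.805770) → end (x,ẋ)=(1.460469, 3.751728)

x = 1.4605, ẋ = 3.7517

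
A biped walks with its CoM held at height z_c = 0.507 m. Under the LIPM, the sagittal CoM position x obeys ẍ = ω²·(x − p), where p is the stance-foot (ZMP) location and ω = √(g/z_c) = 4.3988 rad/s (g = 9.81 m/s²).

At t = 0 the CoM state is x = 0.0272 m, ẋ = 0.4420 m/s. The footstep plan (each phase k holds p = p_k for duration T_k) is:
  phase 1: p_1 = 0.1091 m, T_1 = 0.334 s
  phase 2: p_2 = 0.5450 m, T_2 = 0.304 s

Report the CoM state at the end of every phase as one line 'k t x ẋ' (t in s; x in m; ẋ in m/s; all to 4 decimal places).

1 0.3340 0.1285 0.2699
2 0.6380 -0.1940 -2.6989

phase 1: p=0.1091, T=0.334, ωT=1.469199, cosh=2.287932, sinh=2.057822; start (x,ẋ)=(0.027200, 0.442000) → end (x,ẋ)=(0.128492, 0.269911)
phase 2: p=0.5450, T=0.304, ωT=1.337235, cosh=2.035535, sinh=1.772964; start (x,ẋ)=(0.128492, 0.269911) → end (x,ẋ)=(-0.194026, -2.698894)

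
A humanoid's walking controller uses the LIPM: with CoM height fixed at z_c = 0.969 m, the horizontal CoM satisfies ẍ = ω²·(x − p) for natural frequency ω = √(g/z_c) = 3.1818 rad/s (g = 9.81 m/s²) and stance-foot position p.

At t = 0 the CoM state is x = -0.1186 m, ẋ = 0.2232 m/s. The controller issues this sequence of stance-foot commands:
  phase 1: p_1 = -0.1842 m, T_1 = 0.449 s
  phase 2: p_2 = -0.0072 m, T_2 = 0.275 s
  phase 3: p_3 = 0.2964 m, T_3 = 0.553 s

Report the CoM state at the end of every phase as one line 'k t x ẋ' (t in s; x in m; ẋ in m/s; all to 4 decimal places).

phase 1: p=-0.1842, T=0.449, ωT=1.428628, cosh=2.206304, sinh=1.966667; start (x,ẋ)=(-0.118600, 0.223200) → end (x,ẋ)=(0.098493, 0.902942)
phase 2: p=-0.0072, T=0.275, ωT=0.874995, cosh=1.407864, sinh=0.991000; start (x,ẋ)=(0.098493, 0.902942) → end (x,ẋ)=(0.422831, 1.604487)
phase 3: p=0.2964, T=0.553, ωT=1.759535, cosh=2.990931, sinh=2.818806; start (x,ẋ)=(0.422831, 1.604487) → end (x,ẋ)=(2.095986, 5.932851)

1 0.4490 0.0985 0.9029
2 0.7240 0.4228 1.6045
3 1.2770 2.0960 5.9329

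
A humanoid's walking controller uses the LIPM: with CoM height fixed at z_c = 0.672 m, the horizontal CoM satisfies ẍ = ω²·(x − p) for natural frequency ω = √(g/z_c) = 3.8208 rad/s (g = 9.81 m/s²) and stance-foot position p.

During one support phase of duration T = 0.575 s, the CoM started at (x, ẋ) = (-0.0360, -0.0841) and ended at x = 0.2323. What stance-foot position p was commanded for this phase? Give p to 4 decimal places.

ωT = 3.8208·0.575 = 2.196960; cosh(ωT) = 4.554380, sinh(ωT) = 4.443239
x(T) = p + (x₀−p)·cosh(ωT) + (ẋ₀/ω)·sinh(ωT) ⇒ p·(1 − cosh) = x(T) − x₀·cosh − (ẋ₀/ω)·sinh
numerator   = 0.2323 − (-0.0360)·4.554380 − (-0.0841/3.8208)·4.443239 = 0.494058
denominator = 1 − 4.554380 = -3.554380
p = 0.494058 / -3.554380 = -0.1390

p = -0.1390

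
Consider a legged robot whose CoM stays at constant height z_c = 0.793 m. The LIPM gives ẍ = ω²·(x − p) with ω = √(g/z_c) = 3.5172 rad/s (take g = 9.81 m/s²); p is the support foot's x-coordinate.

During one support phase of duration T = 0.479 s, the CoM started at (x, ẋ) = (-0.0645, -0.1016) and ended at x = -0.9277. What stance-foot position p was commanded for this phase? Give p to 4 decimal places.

p = 0.3762

ωT = 3.5172·0.479 = 1.684739; cosh(ωT) = 2.788268, sinh(ωT) = 2.602775
x(T) = p + (x₀−p)·cosh(ωT) + (ẋ₀/ω)·sinh(ωT) ⇒ p·(1 − cosh) = x(T) − x₀·cosh − (ẋ₀/ω)·sinh
numerator   = -0.9277 − (-0.0645)·2.788268 − (-0.1016/3.5172)·2.602775 = -0.672671
denominator = 1 − 2.788268 = -1.788268
p = -0.672671 / -1.788268 = 0.3762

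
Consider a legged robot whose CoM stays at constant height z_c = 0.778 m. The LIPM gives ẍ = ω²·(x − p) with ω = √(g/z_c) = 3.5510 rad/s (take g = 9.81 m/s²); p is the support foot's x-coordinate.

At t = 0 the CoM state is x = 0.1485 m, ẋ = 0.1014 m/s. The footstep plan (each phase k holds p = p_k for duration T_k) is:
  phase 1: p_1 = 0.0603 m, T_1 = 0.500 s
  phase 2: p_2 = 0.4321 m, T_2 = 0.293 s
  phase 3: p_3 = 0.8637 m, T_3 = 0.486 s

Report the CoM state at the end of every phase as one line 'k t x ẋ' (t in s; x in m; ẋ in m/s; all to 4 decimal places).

phase 1: p=0.0603, T=0.500, ωT=1.775500, cosh=3.036315, sinh=2.866917; start (x,ẋ)=(0.148500, 0.101400) → end (x,ẋ)=(0.409969, 1.205796)
phase 2: p=0.4321, T=0.293, ωT=1.040443, cosh=1.591884, sinh=1.238586; start (x,ẋ)=(0.409969, 1.205796) → end (x,ẋ)=(0.817450, 1.822149)
phase 3: p=0.8637, T=0.486, ωT=1.725786, cosh=2.897484, sinh=2.719451; start (x,ẋ)=(0.817450, 1.822149) → end (x,ẋ)=(2.125143, 4.833024)

1 0.5000 0.4100 1.2058
2 0.7930 0.8175 1.8221
3 1.2790 2.1251 4.8330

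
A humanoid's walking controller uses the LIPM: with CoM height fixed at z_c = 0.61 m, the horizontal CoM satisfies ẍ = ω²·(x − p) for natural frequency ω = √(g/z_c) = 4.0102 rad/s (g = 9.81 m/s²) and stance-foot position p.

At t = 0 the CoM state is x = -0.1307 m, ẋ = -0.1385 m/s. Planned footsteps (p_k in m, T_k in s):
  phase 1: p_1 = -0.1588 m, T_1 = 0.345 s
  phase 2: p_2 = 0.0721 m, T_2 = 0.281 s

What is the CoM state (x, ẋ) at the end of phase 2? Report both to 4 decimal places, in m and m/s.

phase 1: p=-0.1588, T=0.345, ωT=1.383519, cosh=2.119804, sinh=1.869110; start (x,ẋ)=(-0.130700, -0.138500) → end (x,ẋ)=(-0.163787, -0.082969)
phase 2: p=0.0721, T=0.281, ωT=1.126866, cosh=1.705009, sinh=1.380962; start (x,ẋ)=(-0.163787, -0.082969) → end (x,ẋ)=(-0.358661, -1.447789)

x = -0.3587, ẋ = -1.4478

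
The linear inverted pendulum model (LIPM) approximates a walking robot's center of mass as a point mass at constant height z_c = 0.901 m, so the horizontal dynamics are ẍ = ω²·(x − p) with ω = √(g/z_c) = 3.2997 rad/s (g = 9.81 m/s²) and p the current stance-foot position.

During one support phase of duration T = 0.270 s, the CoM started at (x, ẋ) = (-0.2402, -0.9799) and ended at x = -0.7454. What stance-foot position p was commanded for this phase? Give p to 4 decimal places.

ωT = 3.2997·0.270 = 0.890919; cosh(ωT) = 1.423824, sinh(ωT) = 1.013545
x(T) = p + (x₀−p)·cosh(ωT) + (ẋ₀/ω)·sinh(ωT) ⇒ p·(1 − cosh) = x(T) − x₀·cosh − (ẋ₀/ω)·sinh
numerator   = -0.7454 − (-0.2402)·1.423824 − (-0.9799/3.2997)·1.013545 = -0.102409
denominator = 1 − 1.423824 = -0.423824
p = -0.102409 / -0.423824 = 0.2416

p = 0.2416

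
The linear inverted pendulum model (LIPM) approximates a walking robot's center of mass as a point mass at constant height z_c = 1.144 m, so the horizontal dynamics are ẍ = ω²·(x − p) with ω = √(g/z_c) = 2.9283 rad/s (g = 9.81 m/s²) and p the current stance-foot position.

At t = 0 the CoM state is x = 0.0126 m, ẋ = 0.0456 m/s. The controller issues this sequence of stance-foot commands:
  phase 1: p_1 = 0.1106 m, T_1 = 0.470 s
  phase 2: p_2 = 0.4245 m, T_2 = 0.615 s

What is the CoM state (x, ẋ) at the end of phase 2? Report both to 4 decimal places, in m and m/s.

x = -1.5424, ẋ = -5.5941

phase 1: p=0.1106, T=0.470, ωT=1.376301, cosh=2.106368, sinh=1.853857; start (x,ẋ)=(0.012600, 0.045600) → end (x,ẋ)=(-0.066955, -0.435957)
phase 2: p=0.4245, T=0.615, ωT=1.800905, cosh=3.110136, sinh=2.944986; start (x,ẋ)=(-0.066955, -0.435957) → end (x,ẋ)=(-1.542435, -5.594102)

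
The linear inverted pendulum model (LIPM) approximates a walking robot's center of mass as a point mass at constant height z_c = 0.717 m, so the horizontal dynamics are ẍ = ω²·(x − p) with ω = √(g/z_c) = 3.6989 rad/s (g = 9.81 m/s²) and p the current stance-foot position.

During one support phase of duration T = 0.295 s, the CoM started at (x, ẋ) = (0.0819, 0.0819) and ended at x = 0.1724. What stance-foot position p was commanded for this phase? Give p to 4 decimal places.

ωT = 3.6989·0.295 = 1.091176; cosh(ωT) = 1.656797, sinh(ωT) = 1.320975
x(T) = p + (x₀−p)·cosh(ωT) + (ẋ₀/ω)·sinh(ωT) ⇒ p·(1 − cosh) = x(T) − x₀·cosh − (ẋ₀/ω)·sinh
numerator   = 0.1724 − (0.0819)·1.656797 − (0.0819/3.6989)·1.320975 = 0.007460
denominator = 1 − 1.656797 = -0.656797
p = 0.007460 / -0.656797 = -0.0114

p = -0.0114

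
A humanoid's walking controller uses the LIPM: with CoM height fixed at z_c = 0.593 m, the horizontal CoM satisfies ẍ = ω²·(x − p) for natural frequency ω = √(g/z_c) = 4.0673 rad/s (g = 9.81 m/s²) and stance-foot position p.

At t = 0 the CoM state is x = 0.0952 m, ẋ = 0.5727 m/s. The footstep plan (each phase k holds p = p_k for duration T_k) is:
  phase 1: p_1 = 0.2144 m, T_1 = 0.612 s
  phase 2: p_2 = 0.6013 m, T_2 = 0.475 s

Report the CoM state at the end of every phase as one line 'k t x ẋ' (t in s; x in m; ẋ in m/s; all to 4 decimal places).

1 0.6120 0.3338 0.5734
2 1.0870 0.1350 -1.6558

phase 1: p=0.2144, T=0.612, ωT=2.489188, cosh=6.067229, sinh=5.984252; start (x,ẋ)=(0.095200, 0.572700) → end (x,ẋ)=(0.333804, 0.573404)
phase 2: p=0.6013, T=0.475, ωT=1.931968, cosh=3.523971, sinh=3.379108; start (x,ẋ)=(0.333804, 0.573404) → end (x,ẋ)=(0.135037, -1.655757)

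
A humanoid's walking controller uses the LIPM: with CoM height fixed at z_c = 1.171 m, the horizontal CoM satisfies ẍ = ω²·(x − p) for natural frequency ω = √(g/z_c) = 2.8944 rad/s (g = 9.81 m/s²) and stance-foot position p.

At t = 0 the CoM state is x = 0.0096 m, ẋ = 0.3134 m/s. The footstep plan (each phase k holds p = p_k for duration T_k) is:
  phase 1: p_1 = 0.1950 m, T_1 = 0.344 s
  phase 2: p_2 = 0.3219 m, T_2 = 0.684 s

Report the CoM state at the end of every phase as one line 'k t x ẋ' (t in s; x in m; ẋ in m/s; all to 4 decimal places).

phase 1: p=0.1950, T=0.344, ωT=0.995674, cosh=1.538011, sinh=1.168536; start (x,ẋ)=(0.009600, 0.313400) → end (x,ẋ)=(0.036380, -0.145049)
phase 2: p=0.3219, T=0.684, ωT=1.979770, cosh=3.689588, sinh=3.551487; start (x,ẋ)=(0.036380, -0.145049) → end (x,ẋ)=(-0.909531, -3.470157)

1 0.3440 0.0364 -0.1450
2 1.0280 -0.9095 -3.4702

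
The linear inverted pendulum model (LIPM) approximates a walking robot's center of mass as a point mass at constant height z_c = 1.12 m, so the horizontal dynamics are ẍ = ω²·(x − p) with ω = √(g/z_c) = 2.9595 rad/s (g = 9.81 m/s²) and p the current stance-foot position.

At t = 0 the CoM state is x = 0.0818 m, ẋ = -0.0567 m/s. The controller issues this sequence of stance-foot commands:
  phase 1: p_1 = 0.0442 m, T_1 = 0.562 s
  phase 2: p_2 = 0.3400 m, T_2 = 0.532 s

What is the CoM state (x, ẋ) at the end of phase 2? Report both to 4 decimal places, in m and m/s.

x = -0.1687, ẋ = -1.3308

phase 1: p=0.0442, T=0.562, ωT=1.663239, cosh=2.732949, sinh=2.543425; start (x,ẋ)=(0.081800, -0.056700) → end (x,ẋ)=(0.098230, 0.128067)
phase 2: p=0.3400, T=0.532, ωT=1.574454, cosh=2.517613, sinh=2.310492; start (x,ẋ)=(0.098230, 0.128067) → end (x,ẋ)=(-0.168700, -1.330774)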